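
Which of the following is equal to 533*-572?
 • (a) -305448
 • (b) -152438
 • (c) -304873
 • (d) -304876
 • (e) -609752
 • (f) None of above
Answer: d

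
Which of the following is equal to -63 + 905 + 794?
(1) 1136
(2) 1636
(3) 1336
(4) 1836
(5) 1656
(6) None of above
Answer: 2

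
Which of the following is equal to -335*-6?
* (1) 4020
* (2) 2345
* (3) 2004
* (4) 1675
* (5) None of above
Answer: 5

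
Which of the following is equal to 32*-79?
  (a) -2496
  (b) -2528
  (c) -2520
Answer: b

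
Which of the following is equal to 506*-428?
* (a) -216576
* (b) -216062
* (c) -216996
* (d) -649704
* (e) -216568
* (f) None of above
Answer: e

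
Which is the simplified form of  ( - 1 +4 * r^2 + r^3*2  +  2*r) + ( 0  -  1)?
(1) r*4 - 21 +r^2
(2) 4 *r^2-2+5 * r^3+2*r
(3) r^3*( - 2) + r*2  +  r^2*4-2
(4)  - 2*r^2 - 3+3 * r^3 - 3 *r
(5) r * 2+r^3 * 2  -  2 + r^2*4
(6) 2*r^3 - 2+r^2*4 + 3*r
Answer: 5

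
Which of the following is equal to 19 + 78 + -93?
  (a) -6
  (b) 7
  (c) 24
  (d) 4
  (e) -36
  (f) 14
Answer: d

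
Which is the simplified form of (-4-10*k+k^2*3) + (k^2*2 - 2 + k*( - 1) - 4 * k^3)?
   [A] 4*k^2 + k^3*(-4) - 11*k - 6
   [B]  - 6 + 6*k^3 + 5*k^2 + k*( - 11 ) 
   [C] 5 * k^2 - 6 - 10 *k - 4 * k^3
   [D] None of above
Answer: D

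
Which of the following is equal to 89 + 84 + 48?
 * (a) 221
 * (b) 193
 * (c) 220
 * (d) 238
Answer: a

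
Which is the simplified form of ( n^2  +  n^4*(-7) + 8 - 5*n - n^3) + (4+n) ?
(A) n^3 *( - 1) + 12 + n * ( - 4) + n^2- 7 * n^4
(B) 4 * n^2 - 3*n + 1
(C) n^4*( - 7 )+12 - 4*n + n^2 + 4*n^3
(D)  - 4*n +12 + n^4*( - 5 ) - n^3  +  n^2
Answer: A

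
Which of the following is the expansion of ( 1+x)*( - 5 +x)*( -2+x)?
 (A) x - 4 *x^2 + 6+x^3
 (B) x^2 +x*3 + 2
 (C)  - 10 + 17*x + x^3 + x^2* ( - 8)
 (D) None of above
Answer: D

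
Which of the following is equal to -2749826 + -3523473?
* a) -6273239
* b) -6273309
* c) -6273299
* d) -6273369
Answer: c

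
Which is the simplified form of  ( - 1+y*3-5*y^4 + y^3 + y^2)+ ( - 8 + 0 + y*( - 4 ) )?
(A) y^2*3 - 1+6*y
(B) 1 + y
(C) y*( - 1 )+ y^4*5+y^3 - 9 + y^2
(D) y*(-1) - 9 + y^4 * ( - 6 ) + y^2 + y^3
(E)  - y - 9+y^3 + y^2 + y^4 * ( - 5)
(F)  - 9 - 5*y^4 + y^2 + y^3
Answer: E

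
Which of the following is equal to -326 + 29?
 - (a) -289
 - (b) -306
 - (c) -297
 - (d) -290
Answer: c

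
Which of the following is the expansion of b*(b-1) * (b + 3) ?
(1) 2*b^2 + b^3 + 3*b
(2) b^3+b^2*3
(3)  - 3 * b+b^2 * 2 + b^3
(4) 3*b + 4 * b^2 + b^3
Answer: 3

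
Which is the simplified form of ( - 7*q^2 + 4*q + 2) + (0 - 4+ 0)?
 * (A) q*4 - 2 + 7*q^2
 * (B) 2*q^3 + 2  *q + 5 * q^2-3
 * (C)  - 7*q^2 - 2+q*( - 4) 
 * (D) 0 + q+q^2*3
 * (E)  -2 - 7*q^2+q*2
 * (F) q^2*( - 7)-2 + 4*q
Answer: F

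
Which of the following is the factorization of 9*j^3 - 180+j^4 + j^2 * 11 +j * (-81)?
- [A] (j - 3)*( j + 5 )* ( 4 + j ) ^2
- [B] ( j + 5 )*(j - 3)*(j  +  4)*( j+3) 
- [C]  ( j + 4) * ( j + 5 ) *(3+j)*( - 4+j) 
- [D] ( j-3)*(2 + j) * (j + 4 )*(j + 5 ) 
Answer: B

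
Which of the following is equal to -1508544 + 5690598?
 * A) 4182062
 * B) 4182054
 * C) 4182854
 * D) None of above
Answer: B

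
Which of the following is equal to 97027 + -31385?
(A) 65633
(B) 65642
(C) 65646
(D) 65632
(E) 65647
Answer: B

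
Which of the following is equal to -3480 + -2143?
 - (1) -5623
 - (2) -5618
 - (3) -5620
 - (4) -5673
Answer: 1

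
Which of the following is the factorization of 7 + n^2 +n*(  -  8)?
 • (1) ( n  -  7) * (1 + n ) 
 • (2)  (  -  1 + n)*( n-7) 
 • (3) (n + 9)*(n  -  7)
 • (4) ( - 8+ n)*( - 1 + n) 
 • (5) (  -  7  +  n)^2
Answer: 2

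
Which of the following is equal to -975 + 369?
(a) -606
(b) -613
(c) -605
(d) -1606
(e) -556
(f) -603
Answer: a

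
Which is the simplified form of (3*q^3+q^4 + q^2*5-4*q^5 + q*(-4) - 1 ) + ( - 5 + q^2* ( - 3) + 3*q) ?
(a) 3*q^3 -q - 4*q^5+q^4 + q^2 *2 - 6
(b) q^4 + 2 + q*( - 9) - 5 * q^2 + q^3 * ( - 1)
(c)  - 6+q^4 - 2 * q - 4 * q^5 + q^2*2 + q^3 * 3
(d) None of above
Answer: a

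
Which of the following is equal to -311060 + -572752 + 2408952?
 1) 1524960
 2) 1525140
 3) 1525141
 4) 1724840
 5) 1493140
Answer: 2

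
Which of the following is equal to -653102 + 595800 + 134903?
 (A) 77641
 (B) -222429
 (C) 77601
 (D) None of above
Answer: C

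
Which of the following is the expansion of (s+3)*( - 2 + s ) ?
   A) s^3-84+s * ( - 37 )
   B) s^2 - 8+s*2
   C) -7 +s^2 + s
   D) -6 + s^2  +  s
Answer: D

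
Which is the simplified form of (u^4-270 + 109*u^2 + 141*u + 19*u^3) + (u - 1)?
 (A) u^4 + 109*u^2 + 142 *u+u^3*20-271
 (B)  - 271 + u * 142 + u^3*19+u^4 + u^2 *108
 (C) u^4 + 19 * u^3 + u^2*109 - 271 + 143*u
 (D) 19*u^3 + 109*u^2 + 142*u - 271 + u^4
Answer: D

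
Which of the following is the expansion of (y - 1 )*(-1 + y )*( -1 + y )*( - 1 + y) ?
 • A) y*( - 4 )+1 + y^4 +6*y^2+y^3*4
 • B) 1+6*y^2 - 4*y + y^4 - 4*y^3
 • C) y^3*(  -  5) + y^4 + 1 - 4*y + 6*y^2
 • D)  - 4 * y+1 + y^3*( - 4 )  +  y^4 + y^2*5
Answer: B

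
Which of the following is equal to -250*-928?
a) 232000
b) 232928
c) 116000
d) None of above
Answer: a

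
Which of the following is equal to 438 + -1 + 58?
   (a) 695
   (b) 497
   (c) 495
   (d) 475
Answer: c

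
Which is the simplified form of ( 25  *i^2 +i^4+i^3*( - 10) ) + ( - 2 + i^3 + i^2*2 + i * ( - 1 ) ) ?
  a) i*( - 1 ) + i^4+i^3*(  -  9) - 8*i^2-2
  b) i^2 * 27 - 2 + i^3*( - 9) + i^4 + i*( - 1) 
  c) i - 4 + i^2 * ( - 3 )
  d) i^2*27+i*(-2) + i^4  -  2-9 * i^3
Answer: b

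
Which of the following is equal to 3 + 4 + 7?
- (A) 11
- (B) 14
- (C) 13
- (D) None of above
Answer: B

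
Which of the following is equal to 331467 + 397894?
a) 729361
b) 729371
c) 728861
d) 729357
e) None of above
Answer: a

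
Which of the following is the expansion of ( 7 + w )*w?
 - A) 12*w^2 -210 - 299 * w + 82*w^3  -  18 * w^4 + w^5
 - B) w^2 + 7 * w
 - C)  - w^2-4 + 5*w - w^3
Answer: B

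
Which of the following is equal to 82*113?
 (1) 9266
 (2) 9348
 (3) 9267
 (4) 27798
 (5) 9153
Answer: 1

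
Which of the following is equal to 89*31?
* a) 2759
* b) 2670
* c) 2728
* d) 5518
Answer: a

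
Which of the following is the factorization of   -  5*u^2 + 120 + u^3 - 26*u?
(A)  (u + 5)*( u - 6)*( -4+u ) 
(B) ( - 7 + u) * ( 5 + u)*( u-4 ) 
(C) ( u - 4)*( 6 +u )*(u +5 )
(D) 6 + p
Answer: A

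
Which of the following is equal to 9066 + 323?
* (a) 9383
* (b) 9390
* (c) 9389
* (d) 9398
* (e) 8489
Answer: c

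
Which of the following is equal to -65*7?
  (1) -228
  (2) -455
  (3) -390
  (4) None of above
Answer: 2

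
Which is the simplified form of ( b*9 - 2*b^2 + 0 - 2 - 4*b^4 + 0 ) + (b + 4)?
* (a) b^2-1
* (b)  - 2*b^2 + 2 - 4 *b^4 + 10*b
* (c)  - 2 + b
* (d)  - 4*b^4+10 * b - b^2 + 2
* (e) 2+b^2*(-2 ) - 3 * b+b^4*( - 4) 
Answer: b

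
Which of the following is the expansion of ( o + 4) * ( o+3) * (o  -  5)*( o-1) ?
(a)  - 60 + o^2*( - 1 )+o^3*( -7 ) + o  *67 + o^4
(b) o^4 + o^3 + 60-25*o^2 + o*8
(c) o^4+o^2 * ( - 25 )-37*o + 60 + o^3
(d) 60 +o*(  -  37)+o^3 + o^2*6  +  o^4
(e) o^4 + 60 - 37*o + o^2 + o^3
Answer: c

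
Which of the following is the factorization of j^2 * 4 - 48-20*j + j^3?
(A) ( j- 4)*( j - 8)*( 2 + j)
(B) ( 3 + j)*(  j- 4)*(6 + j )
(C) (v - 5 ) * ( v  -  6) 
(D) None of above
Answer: D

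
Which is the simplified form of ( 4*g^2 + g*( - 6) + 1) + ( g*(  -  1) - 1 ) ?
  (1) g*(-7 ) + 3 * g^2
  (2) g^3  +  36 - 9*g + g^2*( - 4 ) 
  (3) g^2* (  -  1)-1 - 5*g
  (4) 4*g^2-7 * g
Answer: 4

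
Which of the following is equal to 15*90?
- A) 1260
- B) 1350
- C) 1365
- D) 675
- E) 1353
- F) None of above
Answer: B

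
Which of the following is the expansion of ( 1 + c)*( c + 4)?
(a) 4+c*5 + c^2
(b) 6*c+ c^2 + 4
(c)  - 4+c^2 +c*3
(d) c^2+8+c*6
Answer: a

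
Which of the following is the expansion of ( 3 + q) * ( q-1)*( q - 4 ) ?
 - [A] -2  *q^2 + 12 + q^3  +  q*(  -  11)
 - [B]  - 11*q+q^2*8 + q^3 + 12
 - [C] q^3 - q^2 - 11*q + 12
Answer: A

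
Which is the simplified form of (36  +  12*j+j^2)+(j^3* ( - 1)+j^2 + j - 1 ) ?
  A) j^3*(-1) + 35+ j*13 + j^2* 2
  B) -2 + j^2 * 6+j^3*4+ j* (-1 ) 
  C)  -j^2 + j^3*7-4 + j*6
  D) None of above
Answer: A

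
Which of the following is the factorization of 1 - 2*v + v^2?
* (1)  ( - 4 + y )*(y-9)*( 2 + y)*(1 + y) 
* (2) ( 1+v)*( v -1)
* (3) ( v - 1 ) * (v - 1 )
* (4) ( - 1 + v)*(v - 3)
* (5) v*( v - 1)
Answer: 3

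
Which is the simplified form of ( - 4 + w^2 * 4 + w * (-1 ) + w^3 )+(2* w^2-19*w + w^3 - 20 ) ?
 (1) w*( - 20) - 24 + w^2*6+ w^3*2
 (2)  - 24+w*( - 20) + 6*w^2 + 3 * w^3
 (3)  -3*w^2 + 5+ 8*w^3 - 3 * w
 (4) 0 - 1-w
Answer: 1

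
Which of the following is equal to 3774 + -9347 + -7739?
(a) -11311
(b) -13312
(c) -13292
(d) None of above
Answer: b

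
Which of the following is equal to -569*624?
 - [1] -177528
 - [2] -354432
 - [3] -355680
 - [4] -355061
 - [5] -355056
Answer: 5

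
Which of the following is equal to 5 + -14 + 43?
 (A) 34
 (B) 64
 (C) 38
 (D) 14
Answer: A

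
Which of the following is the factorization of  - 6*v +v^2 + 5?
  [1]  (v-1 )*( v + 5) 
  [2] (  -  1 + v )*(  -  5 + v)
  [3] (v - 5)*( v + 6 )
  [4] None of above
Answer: 2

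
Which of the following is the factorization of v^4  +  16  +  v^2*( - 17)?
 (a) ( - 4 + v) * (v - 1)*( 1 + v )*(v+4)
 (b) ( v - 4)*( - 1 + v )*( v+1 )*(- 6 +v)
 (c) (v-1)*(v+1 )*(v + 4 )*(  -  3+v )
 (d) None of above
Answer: a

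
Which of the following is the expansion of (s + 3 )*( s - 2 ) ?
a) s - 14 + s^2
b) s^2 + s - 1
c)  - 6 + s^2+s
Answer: c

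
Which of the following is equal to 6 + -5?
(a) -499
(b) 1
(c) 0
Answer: b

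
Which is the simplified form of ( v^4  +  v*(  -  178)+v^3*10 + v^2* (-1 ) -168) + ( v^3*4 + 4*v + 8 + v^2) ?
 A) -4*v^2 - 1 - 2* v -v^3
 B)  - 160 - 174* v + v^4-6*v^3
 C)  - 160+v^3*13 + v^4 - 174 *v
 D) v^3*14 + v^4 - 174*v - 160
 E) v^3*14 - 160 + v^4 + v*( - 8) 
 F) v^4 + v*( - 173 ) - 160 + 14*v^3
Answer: D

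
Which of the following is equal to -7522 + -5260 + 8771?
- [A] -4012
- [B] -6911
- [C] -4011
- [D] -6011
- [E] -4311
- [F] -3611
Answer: C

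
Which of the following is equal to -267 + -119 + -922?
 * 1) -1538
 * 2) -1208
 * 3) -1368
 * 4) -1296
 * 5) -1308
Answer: 5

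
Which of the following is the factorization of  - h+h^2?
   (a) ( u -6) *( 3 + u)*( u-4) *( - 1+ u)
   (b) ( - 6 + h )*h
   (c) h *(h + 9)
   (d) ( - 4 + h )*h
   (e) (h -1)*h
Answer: e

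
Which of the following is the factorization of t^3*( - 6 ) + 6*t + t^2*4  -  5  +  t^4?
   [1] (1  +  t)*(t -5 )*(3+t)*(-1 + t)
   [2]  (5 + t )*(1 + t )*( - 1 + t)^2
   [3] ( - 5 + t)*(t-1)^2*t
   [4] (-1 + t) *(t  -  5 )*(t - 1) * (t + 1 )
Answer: 4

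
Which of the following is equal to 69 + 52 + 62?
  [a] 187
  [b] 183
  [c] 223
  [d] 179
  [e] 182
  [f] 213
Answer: b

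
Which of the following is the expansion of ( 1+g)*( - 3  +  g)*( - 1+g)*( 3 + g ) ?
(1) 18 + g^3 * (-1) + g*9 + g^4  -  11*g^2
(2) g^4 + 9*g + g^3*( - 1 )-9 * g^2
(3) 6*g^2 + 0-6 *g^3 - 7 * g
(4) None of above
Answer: 4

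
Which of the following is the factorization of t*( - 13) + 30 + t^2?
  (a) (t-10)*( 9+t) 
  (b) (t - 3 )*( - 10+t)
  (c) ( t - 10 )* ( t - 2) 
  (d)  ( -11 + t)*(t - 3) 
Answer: b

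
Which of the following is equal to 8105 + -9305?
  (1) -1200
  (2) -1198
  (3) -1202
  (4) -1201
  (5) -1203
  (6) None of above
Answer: 1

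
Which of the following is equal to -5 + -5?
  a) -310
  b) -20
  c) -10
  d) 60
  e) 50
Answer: c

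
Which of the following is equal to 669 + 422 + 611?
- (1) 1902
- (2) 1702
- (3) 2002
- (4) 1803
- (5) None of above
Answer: 2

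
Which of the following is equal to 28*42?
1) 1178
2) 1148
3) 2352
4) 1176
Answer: 4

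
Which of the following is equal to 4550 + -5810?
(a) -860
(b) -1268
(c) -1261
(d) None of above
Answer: d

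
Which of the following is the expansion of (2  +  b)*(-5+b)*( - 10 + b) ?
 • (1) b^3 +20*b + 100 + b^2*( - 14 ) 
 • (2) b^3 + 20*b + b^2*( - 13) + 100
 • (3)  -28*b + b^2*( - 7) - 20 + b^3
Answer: 2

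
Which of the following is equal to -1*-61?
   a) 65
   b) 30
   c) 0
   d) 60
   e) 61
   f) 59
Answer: e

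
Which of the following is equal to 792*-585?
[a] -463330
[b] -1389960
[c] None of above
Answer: c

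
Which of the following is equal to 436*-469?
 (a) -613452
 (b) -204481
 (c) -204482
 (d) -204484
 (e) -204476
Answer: d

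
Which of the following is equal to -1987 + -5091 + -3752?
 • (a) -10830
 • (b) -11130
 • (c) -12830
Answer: a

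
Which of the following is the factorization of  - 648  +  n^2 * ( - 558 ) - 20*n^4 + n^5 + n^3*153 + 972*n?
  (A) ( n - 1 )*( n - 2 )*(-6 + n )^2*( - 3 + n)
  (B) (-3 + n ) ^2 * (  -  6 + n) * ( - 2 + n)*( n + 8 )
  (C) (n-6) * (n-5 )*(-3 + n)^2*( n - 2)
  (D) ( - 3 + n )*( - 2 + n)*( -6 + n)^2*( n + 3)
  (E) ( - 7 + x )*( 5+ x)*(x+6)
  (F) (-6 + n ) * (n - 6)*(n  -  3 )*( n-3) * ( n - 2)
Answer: F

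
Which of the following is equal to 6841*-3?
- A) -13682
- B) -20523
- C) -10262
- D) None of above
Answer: B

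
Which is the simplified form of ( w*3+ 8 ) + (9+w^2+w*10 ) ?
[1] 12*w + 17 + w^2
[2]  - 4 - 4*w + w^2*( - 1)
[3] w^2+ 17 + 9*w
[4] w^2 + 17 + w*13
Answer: 4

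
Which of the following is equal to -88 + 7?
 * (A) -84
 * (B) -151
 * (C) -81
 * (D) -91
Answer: C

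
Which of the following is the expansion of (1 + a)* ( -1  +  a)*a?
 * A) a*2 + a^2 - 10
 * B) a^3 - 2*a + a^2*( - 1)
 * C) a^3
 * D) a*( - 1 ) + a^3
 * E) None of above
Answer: D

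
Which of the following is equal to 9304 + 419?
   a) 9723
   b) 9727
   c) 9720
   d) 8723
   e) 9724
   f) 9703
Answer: a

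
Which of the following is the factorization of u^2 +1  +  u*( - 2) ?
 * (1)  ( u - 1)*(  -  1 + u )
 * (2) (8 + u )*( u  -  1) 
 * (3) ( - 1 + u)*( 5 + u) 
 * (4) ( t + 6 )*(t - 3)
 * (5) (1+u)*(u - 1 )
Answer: 1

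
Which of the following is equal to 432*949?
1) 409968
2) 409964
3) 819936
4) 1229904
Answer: 1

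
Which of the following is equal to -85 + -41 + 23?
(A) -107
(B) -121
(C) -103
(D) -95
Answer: C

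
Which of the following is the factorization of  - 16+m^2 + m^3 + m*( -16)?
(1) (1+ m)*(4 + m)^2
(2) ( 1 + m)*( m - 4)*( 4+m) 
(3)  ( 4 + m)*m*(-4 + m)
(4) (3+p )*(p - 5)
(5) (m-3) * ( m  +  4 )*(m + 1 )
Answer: 2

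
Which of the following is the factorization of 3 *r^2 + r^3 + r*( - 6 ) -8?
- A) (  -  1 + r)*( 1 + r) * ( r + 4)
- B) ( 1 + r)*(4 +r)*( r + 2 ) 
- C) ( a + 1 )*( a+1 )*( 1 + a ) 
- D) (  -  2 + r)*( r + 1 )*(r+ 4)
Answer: D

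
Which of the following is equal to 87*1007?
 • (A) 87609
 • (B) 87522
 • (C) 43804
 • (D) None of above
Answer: A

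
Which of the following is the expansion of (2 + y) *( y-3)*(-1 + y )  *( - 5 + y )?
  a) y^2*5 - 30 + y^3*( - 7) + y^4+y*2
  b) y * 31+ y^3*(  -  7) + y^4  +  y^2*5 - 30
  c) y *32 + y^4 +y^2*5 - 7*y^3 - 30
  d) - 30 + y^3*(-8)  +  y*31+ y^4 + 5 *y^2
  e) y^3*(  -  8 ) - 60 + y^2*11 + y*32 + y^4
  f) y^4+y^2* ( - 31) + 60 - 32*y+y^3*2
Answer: b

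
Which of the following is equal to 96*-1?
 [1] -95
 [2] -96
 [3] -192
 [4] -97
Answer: 2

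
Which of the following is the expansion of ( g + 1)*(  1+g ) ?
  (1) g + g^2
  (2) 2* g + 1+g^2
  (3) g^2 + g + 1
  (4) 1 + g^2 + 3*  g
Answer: 2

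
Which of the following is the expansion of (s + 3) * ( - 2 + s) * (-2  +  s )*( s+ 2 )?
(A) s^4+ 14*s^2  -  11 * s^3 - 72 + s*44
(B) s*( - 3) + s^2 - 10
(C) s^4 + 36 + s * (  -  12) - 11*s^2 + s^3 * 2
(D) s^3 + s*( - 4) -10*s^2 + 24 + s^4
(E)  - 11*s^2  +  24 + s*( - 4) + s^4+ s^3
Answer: D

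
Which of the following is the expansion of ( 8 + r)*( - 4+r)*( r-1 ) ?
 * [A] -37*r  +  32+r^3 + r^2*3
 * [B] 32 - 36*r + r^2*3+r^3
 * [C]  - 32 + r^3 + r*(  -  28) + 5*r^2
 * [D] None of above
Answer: B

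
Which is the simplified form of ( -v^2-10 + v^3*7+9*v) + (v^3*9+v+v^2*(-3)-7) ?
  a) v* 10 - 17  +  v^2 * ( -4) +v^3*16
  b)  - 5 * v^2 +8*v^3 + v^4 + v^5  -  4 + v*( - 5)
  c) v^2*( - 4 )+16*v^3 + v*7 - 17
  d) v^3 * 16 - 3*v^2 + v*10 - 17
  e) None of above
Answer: a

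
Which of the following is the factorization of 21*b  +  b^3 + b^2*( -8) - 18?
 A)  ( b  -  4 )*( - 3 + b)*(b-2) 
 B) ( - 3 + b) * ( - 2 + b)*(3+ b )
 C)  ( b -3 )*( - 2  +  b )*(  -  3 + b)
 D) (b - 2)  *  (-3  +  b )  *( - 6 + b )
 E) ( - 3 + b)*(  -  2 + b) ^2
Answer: C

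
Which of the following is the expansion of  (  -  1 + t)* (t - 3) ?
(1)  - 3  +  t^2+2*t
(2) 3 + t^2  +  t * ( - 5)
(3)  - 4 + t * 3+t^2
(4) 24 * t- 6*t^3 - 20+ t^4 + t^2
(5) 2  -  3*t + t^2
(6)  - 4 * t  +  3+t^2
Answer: 6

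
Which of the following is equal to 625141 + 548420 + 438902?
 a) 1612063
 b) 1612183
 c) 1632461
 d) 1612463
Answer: d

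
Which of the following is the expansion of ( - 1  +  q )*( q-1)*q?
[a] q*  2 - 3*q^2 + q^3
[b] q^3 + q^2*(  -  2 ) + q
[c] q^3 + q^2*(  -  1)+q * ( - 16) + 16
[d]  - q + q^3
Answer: b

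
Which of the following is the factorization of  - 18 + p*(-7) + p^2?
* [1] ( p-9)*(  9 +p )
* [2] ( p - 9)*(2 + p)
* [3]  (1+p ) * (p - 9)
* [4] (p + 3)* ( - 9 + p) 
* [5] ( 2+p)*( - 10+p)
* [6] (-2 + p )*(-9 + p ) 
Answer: 2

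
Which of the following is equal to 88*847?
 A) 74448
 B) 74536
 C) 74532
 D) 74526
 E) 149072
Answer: B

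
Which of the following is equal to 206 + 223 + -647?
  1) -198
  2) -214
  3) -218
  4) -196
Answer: 3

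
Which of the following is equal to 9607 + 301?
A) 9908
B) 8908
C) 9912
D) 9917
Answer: A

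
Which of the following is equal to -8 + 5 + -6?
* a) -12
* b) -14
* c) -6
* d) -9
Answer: d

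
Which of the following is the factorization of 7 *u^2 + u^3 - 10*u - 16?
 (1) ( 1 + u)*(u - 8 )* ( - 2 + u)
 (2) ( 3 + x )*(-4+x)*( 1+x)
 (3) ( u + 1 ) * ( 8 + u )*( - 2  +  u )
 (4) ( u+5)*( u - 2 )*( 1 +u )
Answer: 3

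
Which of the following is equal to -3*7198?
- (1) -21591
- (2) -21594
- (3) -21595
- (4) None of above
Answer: 2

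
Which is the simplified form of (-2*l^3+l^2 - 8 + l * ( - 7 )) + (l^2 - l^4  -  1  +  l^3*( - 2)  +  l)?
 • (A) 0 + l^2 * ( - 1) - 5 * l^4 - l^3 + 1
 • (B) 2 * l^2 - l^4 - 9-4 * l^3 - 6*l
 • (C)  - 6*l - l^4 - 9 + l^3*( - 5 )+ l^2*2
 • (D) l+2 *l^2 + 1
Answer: B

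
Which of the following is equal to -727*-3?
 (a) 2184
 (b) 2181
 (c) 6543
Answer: b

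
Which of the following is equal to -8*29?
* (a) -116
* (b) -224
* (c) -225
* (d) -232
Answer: d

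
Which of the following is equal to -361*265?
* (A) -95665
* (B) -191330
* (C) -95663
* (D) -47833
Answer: A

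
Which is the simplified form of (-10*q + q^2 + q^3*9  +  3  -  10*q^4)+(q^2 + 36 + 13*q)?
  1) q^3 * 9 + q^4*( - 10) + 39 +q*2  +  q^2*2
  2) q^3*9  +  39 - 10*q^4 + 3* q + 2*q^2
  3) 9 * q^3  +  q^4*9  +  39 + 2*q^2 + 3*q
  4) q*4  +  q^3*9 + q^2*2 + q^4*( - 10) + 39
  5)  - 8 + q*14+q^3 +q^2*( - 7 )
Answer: 2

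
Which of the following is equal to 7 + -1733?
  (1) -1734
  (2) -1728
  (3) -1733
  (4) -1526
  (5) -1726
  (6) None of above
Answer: 5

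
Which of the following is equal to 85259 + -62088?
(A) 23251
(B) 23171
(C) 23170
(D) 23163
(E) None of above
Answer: B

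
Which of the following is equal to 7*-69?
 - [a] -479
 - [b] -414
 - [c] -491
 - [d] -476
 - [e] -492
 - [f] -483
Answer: f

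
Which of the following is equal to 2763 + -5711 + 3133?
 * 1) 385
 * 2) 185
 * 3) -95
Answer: 2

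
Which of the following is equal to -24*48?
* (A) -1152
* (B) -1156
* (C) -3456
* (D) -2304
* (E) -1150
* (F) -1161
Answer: A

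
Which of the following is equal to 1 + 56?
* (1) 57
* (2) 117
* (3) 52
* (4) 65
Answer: 1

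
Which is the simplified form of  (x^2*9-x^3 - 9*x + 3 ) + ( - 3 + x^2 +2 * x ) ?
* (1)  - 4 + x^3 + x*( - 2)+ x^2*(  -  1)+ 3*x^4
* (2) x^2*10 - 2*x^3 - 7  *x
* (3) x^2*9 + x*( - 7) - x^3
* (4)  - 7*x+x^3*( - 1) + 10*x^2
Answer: 4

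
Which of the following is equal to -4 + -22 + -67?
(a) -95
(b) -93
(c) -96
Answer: b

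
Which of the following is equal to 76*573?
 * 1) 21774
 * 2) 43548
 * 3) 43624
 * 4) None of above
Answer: 2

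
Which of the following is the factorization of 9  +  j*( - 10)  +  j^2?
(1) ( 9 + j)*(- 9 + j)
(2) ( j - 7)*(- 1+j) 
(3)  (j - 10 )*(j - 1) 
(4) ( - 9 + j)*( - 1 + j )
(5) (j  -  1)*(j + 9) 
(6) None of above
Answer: 4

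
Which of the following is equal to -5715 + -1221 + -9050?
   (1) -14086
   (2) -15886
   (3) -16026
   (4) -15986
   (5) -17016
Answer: 4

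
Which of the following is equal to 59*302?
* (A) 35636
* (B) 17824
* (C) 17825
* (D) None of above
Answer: D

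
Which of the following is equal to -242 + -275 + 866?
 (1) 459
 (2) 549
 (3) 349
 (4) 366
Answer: 3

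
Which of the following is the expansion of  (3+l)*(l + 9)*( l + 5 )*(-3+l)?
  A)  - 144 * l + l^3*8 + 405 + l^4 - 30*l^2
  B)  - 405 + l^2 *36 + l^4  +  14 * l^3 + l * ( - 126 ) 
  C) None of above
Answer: B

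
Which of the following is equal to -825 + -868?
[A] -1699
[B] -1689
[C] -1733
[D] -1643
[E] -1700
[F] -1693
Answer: F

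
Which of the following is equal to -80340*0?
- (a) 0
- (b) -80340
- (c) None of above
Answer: a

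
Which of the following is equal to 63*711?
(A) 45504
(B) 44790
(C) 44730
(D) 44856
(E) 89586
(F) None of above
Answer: F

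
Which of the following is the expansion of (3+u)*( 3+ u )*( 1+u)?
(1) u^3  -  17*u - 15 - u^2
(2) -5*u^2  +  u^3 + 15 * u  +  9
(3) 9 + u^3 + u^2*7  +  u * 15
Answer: 3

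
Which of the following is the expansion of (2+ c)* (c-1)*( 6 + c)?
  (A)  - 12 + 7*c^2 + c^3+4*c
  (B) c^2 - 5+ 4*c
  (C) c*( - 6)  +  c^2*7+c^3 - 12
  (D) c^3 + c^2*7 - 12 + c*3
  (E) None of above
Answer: A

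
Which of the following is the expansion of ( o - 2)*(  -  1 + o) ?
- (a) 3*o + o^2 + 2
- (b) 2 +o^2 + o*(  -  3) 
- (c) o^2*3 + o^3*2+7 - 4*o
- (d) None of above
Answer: b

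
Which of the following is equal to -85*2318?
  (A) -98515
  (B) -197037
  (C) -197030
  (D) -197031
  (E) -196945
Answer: C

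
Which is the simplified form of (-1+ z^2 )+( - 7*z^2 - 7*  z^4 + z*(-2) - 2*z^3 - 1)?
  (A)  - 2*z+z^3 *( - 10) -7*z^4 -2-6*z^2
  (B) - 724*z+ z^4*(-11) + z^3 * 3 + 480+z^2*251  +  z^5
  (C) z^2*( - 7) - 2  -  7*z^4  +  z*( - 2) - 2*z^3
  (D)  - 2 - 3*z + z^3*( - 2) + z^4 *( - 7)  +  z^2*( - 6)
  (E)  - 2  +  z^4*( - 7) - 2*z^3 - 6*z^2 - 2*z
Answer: E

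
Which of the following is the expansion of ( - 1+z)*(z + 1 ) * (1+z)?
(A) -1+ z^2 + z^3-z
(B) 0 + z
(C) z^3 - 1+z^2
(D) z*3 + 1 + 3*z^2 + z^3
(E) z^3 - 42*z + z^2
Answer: A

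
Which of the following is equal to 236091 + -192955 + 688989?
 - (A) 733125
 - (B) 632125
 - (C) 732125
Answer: C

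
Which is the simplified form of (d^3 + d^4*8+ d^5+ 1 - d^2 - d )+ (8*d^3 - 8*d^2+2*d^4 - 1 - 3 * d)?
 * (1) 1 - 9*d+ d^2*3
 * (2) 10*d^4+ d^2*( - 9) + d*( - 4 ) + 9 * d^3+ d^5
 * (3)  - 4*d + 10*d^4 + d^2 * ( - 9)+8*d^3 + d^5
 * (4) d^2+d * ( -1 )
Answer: 2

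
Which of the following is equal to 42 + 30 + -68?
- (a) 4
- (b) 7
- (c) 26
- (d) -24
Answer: a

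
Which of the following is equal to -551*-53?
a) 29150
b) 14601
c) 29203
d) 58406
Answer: c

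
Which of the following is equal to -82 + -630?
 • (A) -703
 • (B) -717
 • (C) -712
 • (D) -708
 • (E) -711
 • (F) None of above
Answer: C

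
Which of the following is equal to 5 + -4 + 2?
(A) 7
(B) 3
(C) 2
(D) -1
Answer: B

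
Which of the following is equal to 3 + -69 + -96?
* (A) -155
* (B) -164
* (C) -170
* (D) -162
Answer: D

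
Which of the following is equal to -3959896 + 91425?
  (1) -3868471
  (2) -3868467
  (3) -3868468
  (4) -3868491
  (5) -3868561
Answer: 1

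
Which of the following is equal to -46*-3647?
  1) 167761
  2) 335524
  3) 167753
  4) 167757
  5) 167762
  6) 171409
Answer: 5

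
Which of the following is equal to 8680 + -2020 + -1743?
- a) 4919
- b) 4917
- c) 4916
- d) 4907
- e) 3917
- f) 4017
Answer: b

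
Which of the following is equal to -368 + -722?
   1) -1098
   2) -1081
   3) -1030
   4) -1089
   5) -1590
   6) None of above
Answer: 6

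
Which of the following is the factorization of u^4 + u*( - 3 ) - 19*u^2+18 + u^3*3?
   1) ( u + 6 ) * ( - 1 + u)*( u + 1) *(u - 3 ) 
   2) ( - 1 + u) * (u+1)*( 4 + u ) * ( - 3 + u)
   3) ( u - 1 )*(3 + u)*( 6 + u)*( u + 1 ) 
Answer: 1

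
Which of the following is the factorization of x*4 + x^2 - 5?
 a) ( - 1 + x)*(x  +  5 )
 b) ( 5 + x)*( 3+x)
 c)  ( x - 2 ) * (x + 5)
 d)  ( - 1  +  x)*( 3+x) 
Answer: a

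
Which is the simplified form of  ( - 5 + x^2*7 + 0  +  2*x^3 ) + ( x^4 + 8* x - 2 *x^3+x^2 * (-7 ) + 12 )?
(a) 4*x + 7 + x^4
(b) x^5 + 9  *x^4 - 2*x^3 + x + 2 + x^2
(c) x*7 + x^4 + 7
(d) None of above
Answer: d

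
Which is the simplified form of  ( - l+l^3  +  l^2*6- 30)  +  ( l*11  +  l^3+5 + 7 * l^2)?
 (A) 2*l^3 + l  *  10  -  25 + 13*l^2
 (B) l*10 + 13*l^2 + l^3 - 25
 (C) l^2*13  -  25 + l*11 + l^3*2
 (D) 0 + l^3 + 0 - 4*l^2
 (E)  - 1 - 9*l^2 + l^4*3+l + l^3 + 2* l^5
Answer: A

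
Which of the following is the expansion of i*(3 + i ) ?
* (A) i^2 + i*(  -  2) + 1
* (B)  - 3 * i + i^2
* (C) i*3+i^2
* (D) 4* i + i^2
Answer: C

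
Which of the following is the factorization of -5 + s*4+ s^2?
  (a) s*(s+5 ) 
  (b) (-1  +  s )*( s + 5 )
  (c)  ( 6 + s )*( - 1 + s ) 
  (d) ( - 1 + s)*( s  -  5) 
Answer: b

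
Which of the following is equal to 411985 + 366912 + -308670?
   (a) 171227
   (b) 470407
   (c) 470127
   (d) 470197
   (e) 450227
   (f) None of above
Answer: f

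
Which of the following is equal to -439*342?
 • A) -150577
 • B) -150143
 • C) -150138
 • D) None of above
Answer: C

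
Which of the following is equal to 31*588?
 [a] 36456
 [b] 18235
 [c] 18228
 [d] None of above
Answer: c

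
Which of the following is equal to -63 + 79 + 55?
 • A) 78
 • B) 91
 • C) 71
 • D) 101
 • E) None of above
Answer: C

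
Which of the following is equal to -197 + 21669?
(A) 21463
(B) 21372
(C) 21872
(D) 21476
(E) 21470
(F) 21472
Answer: F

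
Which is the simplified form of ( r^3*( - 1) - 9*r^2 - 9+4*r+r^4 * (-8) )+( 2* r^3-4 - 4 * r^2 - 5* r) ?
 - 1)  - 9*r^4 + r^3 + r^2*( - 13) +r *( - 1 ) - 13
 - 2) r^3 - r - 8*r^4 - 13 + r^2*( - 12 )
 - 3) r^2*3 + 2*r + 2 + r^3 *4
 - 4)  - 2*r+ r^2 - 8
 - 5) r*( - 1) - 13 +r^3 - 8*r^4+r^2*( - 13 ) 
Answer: 5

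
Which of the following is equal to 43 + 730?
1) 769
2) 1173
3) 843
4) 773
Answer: 4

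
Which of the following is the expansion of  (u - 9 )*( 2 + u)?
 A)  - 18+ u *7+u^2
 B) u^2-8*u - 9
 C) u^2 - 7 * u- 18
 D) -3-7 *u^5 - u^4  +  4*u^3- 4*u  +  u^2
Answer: C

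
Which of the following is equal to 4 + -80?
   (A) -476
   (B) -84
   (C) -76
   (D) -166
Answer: C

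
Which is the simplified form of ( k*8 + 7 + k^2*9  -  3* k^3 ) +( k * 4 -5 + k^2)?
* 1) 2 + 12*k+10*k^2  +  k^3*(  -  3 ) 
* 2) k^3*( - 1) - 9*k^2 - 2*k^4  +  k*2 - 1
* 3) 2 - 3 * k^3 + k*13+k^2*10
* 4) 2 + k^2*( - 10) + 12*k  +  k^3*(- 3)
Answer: 1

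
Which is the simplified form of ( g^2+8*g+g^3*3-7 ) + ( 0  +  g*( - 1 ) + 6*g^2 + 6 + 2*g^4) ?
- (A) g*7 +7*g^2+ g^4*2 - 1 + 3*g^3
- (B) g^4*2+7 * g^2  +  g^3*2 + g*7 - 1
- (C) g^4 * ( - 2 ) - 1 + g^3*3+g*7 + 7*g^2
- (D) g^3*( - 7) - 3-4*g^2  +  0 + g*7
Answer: A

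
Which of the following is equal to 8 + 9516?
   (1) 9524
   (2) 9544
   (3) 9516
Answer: 1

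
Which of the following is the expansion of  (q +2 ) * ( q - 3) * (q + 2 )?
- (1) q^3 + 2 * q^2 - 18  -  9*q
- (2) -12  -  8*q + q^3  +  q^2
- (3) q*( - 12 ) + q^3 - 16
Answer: 2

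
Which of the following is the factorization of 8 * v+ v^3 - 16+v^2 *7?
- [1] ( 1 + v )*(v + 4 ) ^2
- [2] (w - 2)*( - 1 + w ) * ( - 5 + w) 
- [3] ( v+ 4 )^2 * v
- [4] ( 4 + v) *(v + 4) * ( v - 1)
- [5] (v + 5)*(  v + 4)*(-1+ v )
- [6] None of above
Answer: 4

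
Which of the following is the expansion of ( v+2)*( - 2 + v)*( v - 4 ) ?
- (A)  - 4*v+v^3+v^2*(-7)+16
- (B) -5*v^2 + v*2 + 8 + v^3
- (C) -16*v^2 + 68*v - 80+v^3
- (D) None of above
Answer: D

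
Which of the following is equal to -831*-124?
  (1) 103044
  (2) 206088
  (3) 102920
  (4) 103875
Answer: 1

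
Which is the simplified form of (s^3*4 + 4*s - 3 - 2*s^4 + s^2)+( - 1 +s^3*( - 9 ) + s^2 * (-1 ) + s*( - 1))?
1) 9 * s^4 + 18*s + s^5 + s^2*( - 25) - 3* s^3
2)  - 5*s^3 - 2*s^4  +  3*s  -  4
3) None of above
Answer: 2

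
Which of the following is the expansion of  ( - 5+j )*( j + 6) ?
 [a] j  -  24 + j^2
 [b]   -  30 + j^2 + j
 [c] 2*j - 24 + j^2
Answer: b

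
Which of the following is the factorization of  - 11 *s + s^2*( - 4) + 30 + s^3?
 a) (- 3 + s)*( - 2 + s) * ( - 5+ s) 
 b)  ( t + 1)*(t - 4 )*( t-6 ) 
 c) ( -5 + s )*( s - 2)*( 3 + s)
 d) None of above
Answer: c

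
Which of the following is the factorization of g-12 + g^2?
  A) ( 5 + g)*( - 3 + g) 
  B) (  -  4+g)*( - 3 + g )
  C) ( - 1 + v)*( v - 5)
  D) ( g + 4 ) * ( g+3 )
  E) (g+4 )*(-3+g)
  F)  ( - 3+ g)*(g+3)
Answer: E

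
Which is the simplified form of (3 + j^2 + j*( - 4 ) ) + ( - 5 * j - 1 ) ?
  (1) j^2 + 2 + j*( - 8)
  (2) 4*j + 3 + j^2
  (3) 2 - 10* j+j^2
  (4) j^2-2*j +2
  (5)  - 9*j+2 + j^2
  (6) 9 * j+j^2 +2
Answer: 5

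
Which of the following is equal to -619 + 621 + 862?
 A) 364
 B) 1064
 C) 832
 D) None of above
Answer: D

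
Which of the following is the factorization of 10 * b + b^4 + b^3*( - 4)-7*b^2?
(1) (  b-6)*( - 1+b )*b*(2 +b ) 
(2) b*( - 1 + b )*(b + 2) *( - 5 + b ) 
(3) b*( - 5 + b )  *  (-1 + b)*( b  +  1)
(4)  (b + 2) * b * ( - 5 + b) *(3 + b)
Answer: 2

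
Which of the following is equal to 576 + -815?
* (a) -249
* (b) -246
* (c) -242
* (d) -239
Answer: d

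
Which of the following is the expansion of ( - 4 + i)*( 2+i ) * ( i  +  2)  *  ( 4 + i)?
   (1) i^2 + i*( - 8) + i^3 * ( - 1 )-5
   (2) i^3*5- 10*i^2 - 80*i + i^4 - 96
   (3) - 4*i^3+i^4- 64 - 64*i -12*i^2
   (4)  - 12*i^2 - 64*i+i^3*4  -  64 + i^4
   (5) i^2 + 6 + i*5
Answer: 4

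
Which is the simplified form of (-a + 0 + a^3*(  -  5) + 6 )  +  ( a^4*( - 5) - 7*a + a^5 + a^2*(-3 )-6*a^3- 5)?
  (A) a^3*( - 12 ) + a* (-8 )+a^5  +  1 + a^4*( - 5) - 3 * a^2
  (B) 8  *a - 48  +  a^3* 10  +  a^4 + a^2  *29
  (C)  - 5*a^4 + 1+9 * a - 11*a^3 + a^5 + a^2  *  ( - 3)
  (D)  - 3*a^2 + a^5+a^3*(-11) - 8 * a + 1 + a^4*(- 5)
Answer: D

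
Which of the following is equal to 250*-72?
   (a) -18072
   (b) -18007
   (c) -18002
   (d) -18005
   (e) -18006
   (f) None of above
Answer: f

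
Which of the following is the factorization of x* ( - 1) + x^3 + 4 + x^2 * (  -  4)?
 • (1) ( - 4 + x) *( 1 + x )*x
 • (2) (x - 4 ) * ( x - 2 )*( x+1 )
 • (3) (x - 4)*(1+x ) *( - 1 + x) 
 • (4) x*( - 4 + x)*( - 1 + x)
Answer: 3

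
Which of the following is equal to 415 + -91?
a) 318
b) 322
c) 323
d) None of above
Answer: d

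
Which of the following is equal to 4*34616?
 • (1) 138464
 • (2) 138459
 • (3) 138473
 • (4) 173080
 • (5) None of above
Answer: 1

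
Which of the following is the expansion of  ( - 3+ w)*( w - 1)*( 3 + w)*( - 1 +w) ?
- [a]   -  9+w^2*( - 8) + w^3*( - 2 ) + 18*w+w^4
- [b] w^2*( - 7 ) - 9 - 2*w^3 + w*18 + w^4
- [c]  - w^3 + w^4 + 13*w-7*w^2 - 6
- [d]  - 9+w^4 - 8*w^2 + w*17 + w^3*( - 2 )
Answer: a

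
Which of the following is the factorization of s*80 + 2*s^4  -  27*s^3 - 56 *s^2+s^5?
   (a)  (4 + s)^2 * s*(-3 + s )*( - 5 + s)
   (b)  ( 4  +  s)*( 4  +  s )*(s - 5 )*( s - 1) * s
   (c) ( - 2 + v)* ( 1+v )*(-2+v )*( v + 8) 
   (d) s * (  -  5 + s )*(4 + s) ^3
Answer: b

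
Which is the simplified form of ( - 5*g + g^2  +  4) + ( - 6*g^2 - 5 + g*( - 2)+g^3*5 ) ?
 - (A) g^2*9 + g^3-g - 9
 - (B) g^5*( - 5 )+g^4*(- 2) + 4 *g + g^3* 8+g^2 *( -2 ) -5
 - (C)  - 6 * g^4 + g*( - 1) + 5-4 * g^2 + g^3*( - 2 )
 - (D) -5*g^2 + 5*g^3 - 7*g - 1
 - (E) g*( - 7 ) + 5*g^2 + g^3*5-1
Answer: D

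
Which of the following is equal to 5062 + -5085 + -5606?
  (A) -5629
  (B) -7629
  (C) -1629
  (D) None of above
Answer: A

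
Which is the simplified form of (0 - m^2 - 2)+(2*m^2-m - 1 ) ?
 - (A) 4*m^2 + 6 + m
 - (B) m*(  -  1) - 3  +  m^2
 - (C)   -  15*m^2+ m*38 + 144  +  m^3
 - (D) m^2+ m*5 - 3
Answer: B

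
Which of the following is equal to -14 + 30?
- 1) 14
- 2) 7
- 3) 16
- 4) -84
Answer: 3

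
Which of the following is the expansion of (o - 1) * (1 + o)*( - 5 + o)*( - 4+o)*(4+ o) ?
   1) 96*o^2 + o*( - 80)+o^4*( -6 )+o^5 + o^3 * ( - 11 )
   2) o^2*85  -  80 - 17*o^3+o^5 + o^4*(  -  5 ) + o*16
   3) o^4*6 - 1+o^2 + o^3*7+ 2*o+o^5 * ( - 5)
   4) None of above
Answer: 2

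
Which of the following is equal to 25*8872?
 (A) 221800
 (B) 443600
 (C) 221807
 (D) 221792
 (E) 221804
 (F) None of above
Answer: A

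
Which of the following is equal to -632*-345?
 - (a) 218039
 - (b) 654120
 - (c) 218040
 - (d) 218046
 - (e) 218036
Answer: c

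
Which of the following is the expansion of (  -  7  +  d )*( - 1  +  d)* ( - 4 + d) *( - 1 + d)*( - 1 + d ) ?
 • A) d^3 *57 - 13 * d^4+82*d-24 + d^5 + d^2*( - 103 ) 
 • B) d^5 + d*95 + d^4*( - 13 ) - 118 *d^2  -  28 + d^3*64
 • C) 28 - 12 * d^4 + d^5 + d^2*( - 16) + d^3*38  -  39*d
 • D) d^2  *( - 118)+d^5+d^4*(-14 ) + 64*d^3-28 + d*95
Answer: D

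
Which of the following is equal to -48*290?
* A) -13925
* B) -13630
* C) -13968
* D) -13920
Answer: D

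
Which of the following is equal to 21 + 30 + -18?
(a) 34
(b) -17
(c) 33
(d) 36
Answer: c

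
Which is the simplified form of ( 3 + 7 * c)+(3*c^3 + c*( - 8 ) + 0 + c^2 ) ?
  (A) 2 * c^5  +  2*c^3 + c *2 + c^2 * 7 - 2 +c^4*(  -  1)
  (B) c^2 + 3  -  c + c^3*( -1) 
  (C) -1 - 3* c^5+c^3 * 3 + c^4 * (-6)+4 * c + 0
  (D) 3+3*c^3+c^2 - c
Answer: D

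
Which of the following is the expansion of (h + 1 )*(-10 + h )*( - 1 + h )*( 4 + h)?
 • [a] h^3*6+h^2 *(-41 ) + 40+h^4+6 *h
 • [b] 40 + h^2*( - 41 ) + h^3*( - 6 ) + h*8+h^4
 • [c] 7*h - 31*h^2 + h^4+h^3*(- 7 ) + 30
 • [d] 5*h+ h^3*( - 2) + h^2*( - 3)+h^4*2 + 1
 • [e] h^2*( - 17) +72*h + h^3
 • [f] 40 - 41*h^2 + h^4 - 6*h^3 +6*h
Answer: f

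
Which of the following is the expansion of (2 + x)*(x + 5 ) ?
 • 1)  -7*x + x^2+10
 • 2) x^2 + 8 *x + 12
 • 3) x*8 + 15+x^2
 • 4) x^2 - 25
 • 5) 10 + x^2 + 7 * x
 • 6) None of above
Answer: 5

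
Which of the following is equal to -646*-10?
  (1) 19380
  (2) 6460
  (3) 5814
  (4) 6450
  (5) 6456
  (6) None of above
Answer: 2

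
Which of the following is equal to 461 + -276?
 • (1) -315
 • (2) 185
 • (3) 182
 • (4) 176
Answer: 2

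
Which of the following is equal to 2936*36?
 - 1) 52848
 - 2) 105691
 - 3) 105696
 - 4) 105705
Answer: 3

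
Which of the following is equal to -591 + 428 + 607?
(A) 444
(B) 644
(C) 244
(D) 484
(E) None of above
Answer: A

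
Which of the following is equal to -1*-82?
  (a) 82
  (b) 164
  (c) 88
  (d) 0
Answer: a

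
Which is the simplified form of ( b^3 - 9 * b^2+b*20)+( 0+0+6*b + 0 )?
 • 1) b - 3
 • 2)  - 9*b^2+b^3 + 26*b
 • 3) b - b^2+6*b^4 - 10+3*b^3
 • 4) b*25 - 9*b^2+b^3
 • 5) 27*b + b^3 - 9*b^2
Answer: 2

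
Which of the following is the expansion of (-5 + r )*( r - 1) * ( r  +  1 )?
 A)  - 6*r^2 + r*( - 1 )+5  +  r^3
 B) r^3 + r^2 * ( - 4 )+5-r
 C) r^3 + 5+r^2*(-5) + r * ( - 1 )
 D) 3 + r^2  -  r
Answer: C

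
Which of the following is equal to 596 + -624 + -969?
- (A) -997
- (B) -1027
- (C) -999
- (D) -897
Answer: A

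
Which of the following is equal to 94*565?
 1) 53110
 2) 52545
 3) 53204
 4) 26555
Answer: 1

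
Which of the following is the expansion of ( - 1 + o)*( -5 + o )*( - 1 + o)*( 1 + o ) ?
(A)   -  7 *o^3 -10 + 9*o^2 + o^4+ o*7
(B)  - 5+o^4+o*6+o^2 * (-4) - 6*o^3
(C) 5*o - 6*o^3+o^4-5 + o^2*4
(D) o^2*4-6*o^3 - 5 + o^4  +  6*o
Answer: D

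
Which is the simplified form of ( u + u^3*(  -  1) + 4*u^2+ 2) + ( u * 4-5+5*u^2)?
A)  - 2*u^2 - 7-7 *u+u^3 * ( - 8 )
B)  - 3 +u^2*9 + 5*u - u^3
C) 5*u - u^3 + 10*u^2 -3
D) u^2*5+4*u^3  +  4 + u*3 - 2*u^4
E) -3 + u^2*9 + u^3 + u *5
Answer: B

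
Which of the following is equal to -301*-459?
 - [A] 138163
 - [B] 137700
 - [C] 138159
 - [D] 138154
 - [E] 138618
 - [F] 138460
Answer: C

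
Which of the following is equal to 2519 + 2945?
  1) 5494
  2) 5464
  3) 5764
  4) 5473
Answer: 2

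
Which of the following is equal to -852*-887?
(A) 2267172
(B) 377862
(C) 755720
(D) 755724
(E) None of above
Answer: D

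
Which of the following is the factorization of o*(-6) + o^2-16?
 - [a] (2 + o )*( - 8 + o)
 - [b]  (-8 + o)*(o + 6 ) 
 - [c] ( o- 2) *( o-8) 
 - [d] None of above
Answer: a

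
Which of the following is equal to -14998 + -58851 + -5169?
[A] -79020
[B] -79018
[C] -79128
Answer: B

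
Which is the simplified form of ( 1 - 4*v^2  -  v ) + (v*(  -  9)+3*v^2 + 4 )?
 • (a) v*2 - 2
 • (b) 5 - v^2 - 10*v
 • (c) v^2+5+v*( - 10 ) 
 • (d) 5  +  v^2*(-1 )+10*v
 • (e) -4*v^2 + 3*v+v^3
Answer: b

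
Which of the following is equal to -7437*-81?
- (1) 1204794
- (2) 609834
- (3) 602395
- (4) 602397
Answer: 4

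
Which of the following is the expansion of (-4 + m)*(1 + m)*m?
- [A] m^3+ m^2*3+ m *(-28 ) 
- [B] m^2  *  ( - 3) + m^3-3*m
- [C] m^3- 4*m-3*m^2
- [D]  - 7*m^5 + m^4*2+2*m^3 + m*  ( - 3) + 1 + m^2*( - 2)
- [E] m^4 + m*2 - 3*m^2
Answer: C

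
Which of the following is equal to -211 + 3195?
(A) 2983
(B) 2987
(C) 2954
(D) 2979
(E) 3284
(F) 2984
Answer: F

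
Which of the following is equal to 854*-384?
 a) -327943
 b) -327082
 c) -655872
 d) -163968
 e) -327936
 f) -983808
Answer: e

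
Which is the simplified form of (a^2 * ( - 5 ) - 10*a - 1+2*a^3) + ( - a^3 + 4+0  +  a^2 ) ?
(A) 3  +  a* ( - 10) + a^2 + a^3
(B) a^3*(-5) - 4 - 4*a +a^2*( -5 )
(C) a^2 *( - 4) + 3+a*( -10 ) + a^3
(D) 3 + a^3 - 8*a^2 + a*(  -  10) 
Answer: C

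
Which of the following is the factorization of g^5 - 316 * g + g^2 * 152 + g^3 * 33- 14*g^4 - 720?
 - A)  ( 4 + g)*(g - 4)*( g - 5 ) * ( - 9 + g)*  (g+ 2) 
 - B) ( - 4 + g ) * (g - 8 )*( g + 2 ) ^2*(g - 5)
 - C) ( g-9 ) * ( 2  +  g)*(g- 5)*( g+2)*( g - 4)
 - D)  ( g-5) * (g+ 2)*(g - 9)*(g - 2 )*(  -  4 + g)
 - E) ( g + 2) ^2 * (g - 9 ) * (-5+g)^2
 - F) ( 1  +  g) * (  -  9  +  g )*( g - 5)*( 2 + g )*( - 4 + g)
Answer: C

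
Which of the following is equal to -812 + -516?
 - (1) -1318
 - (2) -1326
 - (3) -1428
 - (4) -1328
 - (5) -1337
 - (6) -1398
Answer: 4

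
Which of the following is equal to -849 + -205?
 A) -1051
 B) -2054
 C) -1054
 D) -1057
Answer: C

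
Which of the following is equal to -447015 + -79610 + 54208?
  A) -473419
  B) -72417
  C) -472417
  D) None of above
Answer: C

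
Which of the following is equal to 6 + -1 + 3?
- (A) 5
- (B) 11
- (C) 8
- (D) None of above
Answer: C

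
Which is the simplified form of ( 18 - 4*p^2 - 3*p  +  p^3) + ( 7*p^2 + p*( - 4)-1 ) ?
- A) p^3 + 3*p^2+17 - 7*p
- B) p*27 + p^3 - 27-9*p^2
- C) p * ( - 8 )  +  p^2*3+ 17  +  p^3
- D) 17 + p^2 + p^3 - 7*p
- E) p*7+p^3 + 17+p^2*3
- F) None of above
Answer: A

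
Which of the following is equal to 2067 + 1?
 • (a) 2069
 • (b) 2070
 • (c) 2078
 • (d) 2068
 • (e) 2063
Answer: d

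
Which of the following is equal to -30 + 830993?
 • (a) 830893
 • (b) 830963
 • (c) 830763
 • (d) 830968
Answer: b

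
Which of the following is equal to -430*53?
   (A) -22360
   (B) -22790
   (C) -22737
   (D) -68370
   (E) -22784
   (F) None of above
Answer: B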